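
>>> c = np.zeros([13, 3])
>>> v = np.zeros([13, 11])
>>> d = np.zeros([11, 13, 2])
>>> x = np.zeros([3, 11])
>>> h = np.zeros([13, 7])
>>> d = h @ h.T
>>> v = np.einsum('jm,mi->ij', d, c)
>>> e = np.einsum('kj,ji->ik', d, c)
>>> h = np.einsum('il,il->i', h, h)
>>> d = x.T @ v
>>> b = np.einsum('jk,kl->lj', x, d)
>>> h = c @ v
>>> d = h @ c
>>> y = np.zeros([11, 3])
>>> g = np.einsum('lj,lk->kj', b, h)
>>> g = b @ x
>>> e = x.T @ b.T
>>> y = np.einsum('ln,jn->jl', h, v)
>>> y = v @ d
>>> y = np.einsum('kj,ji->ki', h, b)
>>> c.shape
(13, 3)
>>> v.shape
(3, 13)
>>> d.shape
(13, 3)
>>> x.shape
(3, 11)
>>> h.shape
(13, 13)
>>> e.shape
(11, 13)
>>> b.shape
(13, 3)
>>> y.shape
(13, 3)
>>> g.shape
(13, 11)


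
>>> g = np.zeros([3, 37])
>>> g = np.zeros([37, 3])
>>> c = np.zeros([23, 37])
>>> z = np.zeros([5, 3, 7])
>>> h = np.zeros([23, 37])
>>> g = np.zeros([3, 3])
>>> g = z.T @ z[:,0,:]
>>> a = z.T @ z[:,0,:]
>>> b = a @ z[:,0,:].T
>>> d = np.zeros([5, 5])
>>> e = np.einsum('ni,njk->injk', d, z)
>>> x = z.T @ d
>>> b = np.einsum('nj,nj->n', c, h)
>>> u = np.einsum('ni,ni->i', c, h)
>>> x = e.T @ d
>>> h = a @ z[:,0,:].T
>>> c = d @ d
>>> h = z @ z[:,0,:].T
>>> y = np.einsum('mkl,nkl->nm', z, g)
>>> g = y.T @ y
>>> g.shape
(5, 5)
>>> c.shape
(5, 5)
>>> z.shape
(5, 3, 7)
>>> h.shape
(5, 3, 5)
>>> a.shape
(7, 3, 7)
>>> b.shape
(23,)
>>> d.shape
(5, 5)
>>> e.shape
(5, 5, 3, 7)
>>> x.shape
(7, 3, 5, 5)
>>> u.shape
(37,)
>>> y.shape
(7, 5)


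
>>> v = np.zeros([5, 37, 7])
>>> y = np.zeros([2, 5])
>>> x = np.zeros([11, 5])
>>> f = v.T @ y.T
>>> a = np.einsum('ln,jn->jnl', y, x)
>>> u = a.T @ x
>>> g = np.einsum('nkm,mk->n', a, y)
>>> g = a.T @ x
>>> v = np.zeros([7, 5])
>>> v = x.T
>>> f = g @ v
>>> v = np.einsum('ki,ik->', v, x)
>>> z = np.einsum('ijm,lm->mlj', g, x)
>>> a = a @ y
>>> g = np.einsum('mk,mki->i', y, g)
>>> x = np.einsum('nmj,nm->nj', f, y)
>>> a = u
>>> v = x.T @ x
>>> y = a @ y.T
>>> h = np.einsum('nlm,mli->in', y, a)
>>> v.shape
(11, 11)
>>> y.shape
(2, 5, 2)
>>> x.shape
(2, 11)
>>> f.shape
(2, 5, 11)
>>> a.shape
(2, 5, 5)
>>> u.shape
(2, 5, 5)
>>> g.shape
(5,)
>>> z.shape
(5, 11, 5)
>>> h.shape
(5, 2)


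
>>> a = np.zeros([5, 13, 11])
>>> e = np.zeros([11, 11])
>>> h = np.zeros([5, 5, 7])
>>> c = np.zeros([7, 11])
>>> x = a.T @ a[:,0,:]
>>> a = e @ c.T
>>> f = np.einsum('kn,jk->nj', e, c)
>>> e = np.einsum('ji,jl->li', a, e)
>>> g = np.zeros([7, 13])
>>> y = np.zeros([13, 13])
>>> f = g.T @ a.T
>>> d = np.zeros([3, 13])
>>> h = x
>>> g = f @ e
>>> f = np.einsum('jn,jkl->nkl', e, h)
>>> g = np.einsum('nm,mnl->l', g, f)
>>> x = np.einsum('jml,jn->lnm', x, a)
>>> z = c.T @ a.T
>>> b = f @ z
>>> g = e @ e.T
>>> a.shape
(11, 7)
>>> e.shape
(11, 7)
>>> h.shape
(11, 13, 11)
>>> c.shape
(7, 11)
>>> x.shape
(11, 7, 13)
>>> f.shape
(7, 13, 11)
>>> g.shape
(11, 11)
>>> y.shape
(13, 13)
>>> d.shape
(3, 13)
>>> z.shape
(11, 11)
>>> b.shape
(7, 13, 11)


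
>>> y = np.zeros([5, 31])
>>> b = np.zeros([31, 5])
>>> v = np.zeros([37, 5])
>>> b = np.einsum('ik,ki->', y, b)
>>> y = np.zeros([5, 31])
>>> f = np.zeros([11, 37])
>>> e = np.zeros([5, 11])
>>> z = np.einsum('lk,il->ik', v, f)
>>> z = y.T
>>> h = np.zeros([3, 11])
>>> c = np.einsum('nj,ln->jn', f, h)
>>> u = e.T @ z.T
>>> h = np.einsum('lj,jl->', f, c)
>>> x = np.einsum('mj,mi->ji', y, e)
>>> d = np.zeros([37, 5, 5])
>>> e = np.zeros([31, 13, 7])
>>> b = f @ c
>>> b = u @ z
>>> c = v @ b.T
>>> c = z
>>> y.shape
(5, 31)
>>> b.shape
(11, 5)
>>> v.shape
(37, 5)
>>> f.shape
(11, 37)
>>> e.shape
(31, 13, 7)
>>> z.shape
(31, 5)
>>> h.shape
()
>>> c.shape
(31, 5)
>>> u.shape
(11, 31)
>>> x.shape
(31, 11)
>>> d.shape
(37, 5, 5)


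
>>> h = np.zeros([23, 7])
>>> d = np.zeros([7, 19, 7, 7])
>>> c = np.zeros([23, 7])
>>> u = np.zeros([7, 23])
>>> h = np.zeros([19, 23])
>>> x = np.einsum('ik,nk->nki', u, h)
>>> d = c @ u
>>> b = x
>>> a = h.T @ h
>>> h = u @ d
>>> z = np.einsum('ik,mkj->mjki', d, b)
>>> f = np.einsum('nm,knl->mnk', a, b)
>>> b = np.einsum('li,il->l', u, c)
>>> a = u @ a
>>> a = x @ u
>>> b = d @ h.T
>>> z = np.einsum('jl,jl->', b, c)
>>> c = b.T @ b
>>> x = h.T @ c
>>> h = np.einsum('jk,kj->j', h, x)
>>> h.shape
(7,)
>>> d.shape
(23, 23)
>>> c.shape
(7, 7)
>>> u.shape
(7, 23)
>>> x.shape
(23, 7)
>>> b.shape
(23, 7)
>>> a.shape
(19, 23, 23)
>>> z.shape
()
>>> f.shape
(23, 23, 19)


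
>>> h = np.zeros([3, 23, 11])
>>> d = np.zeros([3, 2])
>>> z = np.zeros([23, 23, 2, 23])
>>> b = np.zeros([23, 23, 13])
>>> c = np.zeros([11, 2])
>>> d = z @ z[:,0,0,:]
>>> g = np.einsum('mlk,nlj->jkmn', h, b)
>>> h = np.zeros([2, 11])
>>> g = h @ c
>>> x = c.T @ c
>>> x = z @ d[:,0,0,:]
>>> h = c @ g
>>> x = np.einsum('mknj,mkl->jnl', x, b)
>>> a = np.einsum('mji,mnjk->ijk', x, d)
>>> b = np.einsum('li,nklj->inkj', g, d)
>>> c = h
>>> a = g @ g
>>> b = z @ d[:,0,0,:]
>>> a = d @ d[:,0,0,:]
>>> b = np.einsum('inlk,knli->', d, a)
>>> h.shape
(11, 2)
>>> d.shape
(23, 23, 2, 23)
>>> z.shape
(23, 23, 2, 23)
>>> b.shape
()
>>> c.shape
(11, 2)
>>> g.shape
(2, 2)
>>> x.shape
(23, 2, 13)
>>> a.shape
(23, 23, 2, 23)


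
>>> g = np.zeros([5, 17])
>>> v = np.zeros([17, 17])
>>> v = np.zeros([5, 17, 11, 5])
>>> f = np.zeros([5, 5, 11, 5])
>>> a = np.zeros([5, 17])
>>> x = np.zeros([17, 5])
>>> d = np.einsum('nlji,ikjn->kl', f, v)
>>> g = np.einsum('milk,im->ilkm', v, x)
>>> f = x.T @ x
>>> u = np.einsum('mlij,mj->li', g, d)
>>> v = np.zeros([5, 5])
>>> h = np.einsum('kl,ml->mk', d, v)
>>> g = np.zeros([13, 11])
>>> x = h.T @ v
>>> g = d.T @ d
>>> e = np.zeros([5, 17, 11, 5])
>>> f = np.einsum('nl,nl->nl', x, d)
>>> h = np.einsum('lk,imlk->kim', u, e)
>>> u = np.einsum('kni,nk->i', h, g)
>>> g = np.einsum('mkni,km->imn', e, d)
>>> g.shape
(5, 5, 11)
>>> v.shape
(5, 5)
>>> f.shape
(17, 5)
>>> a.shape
(5, 17)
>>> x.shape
(17, 5)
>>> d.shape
(17, 5)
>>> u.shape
(17,)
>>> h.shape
(5, 5, 17)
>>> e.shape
(5, 17, 11, 5)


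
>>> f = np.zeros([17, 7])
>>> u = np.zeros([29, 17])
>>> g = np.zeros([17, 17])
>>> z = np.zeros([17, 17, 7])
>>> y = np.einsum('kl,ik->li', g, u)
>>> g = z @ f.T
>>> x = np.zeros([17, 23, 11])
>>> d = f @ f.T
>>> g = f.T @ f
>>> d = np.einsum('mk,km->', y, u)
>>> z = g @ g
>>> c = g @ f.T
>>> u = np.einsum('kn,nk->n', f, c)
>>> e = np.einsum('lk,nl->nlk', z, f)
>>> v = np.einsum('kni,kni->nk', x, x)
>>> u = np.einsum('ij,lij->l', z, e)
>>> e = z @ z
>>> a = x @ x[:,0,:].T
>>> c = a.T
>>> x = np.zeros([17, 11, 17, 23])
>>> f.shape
(17, 7)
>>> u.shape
(17,)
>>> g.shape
(7, 7)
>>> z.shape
(7, 7)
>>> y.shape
(17, 29)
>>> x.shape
(17, 11, 17, 23)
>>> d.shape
()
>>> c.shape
(17, 23, 17)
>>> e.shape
(7, 7)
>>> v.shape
(23, 17)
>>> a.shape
(17, 23, 17)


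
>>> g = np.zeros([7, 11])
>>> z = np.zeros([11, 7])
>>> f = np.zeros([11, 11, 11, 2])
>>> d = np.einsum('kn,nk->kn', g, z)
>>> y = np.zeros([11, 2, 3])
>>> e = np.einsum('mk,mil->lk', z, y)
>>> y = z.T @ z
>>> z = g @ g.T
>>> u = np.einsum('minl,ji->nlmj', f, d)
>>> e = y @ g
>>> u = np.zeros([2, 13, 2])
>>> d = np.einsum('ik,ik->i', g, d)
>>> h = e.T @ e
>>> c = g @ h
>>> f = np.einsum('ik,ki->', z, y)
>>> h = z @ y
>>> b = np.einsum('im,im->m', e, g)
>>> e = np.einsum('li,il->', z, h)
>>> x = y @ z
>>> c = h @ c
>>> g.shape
(7, 11)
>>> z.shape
(7, 7)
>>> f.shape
()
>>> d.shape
(7,)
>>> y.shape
(7, 7)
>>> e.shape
()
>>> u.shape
(2, 13, 2)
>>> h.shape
(7, 7)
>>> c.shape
(7, 11)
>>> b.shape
(11,)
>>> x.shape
(7, 7)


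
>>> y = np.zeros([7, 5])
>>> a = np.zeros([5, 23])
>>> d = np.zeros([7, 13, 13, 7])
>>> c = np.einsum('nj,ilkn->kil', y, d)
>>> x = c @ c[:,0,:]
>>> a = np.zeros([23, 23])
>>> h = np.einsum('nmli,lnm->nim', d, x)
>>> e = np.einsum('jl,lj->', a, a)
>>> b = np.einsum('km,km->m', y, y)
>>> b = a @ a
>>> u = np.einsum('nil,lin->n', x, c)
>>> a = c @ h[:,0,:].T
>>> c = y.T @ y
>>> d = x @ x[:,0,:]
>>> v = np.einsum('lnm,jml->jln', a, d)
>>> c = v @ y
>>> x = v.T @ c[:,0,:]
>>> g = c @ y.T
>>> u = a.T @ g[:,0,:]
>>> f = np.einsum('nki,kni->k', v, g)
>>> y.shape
(7, 5)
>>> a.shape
(13, 7, 7)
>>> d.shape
(13, 7, 13)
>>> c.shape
(13, 13, 5)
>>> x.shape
(7, 13, 5)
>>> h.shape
(7, 7, 13)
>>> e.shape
()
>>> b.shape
(23, 23)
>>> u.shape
(7, 7, 7)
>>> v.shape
(13, 13, 7)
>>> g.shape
(13, 13, 7)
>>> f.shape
(13,)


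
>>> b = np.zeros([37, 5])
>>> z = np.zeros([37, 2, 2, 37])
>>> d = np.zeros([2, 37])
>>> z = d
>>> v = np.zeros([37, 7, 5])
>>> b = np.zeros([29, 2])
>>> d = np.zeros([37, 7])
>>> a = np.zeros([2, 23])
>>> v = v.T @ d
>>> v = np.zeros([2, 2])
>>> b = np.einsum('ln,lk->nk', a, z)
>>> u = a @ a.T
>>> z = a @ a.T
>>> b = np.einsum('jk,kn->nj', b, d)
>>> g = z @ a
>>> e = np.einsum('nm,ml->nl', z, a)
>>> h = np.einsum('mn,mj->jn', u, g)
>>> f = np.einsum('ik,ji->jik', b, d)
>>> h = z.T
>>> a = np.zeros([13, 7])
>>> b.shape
(7, 23)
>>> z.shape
(2, 2)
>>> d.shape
(37, 7)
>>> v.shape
(2, 2)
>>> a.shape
(13, 7)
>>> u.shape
(2, 2)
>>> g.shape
(2, 23)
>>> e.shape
(2, 23)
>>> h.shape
(2, 2)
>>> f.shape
(37, 7, 23)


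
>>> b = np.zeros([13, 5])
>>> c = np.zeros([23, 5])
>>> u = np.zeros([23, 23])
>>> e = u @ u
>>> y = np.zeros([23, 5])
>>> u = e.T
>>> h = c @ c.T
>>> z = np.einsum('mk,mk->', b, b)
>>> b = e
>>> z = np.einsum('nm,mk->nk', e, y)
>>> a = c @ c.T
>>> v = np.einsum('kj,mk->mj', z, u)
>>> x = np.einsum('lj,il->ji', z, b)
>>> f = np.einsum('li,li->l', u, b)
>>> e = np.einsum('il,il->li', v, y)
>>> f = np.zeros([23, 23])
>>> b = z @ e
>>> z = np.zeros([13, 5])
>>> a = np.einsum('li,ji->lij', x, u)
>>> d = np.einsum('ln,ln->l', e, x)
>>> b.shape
(23, 23)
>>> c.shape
(23, 5)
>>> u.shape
(23, 23)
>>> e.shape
(5, 23)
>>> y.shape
(23, 5)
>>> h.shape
(23, 23)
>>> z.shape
(13, 5)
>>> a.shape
(5, 23, 23)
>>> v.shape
(23, 5)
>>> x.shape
(5, 23)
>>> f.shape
(23, 23)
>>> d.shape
(5,)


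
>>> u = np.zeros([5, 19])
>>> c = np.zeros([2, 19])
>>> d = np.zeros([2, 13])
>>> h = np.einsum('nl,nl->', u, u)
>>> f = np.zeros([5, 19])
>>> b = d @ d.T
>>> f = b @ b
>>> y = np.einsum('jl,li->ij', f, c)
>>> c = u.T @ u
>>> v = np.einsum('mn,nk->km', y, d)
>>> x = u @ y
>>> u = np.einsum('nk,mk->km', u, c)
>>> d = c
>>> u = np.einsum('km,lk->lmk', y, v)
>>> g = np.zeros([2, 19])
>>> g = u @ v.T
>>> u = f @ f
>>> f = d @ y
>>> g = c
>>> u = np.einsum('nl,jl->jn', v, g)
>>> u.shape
(19, 13)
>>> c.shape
(19, 19)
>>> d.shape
(19, 19)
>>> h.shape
()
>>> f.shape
(19, 2)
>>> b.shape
(2, 2)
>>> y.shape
(19, 2)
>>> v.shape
(13, 19)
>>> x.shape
(5, 2)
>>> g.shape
(19, 19)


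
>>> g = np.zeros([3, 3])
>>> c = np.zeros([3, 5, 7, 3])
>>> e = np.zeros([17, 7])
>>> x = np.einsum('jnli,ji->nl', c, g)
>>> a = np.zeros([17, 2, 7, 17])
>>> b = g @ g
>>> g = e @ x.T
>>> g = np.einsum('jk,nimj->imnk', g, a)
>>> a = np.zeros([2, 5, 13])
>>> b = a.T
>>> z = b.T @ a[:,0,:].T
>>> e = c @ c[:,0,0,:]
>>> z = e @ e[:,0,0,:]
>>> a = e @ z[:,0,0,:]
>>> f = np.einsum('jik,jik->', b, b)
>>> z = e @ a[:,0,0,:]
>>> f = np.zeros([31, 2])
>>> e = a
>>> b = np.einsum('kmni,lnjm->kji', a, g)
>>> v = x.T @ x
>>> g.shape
(2, 7, 17, 5)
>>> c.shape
(3, 5, 7, 3)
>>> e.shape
(3, 5, 7, 3)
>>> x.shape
(5, 7)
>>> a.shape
(3, 5, 7, 3)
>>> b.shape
(3, 17, 3)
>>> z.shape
(3, 5, 7, 3)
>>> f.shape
(31, 2)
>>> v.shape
(7, 7)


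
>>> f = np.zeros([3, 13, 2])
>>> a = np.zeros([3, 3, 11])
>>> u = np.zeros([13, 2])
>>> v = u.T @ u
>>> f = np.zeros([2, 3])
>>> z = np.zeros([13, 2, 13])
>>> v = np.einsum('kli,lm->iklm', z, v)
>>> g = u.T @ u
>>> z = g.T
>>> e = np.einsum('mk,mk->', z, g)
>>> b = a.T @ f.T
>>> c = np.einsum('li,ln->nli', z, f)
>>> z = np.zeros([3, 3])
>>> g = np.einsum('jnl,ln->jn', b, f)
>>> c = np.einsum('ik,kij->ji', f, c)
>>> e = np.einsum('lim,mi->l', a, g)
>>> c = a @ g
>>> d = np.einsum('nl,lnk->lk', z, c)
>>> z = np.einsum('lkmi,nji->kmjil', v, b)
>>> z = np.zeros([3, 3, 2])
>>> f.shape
(2, 3)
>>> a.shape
(3, 3, 11)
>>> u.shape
(13, 2)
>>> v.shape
(13, 13, 2, 2)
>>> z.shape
(3, 3, 2)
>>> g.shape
(11, 3)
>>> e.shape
(3,)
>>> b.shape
(11, 3, 2)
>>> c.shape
(3, 3, 3)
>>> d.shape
(3, 3)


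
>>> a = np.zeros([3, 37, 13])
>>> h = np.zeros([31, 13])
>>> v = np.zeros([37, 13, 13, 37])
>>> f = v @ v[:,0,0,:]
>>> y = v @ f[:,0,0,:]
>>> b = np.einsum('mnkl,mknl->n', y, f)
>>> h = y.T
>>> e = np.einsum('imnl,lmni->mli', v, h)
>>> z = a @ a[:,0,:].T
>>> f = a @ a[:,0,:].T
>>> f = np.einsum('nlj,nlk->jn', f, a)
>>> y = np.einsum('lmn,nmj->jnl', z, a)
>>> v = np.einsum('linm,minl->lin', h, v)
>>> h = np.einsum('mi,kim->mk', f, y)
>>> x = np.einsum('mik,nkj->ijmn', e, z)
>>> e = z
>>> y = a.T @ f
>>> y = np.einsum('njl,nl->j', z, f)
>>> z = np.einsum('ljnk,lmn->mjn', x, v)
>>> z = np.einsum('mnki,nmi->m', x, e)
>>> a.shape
(3, 37, 13)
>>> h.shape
(3, 13)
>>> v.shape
(37, 13, 13)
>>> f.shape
(3, 3)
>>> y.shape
(37,)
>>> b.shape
(13,)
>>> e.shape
(3, 37, 3)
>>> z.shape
(37,)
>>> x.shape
(37, 3, 13, 3)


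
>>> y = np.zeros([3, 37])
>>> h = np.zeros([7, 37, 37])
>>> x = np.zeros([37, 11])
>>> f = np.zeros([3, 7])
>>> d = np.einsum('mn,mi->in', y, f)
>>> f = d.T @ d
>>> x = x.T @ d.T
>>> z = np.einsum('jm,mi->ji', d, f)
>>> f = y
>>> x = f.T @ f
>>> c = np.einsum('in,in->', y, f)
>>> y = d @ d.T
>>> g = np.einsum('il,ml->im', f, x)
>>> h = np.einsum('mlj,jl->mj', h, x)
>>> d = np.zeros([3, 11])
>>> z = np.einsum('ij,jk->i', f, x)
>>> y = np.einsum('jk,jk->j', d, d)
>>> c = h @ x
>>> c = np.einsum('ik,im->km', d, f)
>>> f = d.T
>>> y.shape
(3,)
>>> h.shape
(7, 37)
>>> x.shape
(37, 37)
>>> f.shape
(11, 3)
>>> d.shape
(3, 11)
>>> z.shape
(3,)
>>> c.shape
(11, 37)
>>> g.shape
(3, 37)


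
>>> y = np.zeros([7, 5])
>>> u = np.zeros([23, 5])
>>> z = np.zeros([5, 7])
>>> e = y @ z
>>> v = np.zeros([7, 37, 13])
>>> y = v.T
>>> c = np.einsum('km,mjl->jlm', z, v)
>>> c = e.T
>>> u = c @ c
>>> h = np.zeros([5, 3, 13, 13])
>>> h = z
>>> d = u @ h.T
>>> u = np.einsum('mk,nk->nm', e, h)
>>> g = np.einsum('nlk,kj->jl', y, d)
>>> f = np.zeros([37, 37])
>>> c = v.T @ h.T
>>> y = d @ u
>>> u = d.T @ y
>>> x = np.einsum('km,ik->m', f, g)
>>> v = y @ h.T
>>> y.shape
(7, 7)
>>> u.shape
(5, 7)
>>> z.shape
(5, 7)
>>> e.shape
(7, 7)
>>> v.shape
(7, 5)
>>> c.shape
(13, 37, 5)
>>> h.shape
(5, 7)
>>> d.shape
(7, 5)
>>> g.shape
(5, 37)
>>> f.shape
(37, 37)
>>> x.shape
(37,)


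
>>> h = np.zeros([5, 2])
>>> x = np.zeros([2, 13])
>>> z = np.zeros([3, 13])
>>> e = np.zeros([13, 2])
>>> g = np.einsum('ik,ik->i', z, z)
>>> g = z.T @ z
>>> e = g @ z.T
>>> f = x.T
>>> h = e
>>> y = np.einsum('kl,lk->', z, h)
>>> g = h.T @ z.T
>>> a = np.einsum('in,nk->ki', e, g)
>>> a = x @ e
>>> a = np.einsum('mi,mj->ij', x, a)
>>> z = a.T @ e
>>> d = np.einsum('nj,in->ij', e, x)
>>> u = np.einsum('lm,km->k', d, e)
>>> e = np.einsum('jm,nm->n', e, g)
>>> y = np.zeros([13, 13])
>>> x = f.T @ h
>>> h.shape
(13, 3)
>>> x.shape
(2, 3)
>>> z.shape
(3, 3)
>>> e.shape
(3,)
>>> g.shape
(3, 3)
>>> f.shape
(13, 2)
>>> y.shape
(13, 13)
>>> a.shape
(13, 3)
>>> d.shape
(2, 3)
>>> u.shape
(13,)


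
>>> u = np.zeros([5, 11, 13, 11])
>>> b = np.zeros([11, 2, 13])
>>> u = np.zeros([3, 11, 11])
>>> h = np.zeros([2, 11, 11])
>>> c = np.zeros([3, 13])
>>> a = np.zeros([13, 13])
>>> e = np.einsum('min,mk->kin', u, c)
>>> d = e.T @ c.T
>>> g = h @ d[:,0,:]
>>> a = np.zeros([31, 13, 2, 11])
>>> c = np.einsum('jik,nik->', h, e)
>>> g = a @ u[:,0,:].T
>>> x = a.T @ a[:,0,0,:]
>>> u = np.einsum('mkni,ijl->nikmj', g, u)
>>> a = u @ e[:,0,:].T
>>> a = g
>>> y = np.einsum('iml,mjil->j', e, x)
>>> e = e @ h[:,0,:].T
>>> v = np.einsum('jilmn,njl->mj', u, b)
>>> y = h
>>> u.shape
(2, 3, 13, 31, 11)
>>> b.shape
(11, 2, 13)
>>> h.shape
(2, 11, 11)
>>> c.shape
()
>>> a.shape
(31, 13, 2, 3)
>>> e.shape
(13, 11, 2)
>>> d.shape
(11, 11, 3)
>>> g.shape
(31, 13, 2, 3)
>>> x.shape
(11, 2, 13, 11)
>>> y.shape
(2, 11, 11)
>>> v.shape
(31, 2)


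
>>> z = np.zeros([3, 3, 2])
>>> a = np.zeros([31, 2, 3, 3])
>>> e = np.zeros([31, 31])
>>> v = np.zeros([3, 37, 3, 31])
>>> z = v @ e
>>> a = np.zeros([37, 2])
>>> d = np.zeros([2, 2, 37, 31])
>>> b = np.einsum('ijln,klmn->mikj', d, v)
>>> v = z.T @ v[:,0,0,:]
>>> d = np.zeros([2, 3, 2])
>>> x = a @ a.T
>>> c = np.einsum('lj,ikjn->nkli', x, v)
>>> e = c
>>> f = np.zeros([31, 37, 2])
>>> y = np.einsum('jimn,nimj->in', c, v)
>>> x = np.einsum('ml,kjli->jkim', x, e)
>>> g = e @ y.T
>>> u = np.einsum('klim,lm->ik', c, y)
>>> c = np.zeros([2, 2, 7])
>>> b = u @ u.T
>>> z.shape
(3, 37, 3, 31)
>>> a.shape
(37, 2)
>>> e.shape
(31, 3, 37, 31)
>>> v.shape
(31, 3, 37, 31)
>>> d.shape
(2, 3, 2)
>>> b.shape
(37, 37)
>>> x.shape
(3, 31, 31, 37)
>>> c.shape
(2, 2, 7)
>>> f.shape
(31, 37, 2)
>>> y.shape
(3, 31)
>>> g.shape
(31, 3, 37, 3)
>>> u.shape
(37, 31)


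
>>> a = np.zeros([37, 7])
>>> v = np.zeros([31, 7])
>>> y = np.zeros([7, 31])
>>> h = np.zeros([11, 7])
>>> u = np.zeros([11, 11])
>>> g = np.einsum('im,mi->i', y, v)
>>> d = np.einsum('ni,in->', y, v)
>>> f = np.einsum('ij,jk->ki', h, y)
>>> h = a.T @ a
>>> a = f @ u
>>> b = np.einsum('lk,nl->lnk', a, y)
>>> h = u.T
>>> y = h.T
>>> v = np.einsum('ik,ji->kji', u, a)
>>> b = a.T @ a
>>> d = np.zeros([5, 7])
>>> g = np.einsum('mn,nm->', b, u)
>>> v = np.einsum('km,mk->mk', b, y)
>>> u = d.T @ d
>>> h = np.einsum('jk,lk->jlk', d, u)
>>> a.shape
(31, 11)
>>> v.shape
(11, 11)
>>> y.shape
(11, 11)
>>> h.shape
(5, 7, 7)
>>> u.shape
(7, 7)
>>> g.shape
()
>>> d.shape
(5, 7)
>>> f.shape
(31, 11)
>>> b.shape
(11, 11)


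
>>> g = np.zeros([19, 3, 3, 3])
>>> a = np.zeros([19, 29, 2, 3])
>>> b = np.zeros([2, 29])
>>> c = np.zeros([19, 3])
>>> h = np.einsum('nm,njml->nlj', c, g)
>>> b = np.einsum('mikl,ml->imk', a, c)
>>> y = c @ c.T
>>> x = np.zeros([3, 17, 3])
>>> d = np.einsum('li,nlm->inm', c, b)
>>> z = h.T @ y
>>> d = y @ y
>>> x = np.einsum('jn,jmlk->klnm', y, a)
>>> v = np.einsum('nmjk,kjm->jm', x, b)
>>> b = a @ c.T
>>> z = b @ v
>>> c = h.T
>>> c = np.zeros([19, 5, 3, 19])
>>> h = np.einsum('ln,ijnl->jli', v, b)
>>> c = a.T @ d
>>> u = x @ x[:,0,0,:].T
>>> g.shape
(19, 3, 3, 3)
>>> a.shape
(19, 29, 2, 3)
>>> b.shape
(19, 29, 2, 19)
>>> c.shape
(3, 2, 29, 19)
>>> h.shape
(29, 19, 19)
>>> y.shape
(19, 19)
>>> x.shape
(3, 2, 19, 29)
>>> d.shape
(19, 19)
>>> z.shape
(19, 29, 2, 2)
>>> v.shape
(19, 2)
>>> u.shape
(3, 2, 19, 3)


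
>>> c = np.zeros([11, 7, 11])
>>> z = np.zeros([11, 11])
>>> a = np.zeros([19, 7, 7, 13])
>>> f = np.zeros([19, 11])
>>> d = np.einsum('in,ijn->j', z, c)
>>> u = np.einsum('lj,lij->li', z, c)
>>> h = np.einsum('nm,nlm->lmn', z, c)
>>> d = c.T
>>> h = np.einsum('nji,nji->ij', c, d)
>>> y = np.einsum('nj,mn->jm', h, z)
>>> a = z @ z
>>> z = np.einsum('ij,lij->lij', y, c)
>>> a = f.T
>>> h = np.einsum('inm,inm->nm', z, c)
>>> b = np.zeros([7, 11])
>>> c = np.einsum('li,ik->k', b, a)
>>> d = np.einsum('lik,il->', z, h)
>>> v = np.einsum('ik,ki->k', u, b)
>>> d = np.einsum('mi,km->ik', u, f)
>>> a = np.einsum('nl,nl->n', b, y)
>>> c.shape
(19,)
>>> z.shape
(11, 7, 11)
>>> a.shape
(7,)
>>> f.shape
(19, 11)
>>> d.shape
(7, 19)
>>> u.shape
(11, 7)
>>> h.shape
(7, 11)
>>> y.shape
(7, 11)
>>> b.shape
(7, 11)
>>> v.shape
(7,)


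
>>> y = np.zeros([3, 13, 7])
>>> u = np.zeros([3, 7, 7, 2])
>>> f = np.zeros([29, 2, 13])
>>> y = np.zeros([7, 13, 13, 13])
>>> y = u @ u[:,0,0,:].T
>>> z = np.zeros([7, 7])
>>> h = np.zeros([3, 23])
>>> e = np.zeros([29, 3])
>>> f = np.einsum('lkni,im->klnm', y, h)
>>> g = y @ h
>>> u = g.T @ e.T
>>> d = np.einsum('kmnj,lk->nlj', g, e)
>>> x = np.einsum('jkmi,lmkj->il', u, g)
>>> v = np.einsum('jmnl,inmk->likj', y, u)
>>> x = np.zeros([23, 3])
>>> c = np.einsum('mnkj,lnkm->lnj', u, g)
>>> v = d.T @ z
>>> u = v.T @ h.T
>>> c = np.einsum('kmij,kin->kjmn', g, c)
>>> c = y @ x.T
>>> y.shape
(3, 7, 7, 3)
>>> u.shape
(7, 29, 3)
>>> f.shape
(7, 3, 7, 23)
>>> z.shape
(7, 7)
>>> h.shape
(3, 23)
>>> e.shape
(29, 3)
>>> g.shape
(3, 7, 7, 23)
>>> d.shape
(7, 29, 23)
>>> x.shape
(23, 3)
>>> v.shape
(23, 29, 7)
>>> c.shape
(3, 7, 7, 23)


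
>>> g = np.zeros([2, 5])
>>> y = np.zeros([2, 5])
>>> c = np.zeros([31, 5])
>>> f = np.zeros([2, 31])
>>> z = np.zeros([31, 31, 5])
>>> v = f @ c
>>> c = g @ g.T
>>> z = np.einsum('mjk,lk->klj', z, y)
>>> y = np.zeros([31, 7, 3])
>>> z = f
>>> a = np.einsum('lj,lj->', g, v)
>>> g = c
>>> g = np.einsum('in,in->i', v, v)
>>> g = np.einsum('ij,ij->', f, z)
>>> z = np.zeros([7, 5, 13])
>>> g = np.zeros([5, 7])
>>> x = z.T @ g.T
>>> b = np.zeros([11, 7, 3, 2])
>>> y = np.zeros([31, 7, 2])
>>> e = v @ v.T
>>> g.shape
(5, 7)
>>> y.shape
(31, 7, 2)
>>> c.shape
(2, 2)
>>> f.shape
(2, 31)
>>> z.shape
(7, 5, 13)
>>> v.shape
(2, 5)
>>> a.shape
()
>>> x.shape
(13, 5, 5)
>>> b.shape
(11, 7, 3, 2)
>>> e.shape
(2, 2)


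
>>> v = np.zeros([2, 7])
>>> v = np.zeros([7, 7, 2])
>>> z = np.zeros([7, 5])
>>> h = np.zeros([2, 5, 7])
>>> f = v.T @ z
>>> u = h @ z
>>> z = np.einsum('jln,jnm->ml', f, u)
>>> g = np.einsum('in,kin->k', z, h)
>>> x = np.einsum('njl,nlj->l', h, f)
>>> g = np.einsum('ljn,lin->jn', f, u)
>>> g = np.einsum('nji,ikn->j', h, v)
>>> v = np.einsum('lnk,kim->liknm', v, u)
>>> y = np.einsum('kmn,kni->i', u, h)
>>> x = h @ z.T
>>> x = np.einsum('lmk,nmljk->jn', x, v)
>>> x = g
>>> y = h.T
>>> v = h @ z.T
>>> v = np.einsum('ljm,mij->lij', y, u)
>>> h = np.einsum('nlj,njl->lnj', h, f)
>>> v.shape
(7, 5, 5)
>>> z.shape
(5, 7)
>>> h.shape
(5, 2, 7)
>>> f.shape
(2, 7, 5)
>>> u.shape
(2, 5, 5)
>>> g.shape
(5,)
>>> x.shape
(5,)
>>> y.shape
(7, 5, 2)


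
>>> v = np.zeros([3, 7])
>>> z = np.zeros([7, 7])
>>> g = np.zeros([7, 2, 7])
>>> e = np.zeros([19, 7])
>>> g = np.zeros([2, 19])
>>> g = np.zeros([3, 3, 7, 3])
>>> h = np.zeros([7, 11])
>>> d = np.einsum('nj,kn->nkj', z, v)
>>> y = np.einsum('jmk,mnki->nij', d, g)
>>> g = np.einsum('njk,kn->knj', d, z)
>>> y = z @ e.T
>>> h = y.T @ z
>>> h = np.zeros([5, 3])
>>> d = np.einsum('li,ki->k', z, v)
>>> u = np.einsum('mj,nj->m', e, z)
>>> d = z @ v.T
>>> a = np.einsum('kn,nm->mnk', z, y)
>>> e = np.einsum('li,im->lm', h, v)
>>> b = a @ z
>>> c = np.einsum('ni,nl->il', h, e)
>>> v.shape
(3, 7)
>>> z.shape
(7, 7)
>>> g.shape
(7, 7, 3)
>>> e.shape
(5, 7)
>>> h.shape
(5, 3)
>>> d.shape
(7, 3)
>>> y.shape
(7, 19)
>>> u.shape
(19,)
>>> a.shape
(19, 7, 7)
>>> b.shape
(19, 7, 7)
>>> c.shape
(3, 7)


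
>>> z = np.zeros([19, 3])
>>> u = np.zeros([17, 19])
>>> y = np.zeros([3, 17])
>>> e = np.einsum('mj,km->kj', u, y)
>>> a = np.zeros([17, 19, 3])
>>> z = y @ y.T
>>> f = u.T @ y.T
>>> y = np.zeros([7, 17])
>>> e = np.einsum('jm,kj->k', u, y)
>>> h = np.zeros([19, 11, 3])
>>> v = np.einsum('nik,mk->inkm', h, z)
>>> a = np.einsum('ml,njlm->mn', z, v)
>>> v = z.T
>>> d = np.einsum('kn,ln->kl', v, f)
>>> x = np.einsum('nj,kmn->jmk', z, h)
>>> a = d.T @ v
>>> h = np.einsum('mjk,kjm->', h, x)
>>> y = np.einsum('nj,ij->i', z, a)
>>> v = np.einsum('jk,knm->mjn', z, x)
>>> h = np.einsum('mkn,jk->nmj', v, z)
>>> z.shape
(3, 3)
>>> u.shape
(17, 19)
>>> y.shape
(19,)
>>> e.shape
(7,)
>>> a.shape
(19, 3)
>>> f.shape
(19, 3)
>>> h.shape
(11, 19, 3)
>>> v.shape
(19, 3, 11)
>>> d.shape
(3, 19)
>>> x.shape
(3, 11, 19)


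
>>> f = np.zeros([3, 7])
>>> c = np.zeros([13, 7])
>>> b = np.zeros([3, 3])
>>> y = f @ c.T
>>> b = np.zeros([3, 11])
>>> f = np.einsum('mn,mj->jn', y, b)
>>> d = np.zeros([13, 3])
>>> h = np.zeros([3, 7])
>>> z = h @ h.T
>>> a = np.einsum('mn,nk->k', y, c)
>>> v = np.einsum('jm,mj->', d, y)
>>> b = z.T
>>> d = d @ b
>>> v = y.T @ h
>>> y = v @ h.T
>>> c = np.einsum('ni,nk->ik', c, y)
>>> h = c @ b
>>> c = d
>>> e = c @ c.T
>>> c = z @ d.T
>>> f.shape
(11, 13)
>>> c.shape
(3, 13)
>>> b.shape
(3, 3)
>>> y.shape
(13, 3)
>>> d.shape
(13, 3)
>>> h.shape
(7, 3)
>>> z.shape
(3, 3)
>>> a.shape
(7,)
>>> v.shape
(13, 7)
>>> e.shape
(13, 13)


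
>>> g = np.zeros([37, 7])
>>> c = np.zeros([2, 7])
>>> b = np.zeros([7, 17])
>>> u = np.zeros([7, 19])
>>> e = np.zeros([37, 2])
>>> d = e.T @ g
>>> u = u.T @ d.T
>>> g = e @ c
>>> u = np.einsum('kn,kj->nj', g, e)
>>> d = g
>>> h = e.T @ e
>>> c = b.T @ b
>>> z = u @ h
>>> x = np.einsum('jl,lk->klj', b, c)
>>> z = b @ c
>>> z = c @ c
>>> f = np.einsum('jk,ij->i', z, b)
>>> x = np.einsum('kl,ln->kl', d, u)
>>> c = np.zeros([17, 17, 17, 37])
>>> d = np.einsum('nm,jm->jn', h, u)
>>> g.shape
(37, 7)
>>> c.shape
(17, 17, 17, 37)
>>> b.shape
(7, 17)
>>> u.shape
(7, 2)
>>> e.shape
(37, 2)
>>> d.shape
(7, 2)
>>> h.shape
(2, 2)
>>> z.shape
(17, 17)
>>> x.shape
(37, 7)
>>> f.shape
(7,)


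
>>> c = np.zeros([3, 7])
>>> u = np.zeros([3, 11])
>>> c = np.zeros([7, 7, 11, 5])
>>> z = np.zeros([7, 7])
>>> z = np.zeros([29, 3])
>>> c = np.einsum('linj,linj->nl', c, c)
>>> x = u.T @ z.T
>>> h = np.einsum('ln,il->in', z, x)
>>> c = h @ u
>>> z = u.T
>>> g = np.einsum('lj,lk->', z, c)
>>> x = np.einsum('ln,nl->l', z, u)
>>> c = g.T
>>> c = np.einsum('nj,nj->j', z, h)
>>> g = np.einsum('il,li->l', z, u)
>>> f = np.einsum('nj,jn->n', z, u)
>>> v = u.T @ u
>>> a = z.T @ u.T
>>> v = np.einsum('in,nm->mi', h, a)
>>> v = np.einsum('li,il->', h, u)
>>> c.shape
(3,)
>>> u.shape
(3, 11)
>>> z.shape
(11, 3)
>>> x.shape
(11,)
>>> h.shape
(11, 3)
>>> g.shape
(3,)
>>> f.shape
(11,)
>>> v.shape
()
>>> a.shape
(3, 3)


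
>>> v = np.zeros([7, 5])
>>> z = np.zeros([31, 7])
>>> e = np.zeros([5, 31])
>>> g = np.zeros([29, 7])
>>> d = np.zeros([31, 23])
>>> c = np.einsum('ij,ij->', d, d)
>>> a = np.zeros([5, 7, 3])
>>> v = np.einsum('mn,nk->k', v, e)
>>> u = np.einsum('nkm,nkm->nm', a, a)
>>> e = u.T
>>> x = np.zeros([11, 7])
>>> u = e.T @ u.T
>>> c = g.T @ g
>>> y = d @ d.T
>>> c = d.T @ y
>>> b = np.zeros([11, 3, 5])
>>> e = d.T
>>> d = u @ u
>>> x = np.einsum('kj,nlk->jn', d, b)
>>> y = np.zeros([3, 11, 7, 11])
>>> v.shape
(31,)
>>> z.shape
(31, 7)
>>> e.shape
(23, 31)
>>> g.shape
(29, 7)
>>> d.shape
(5, 5)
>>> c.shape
(23, 31)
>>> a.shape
(5, 7, 3)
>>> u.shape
(5, 5)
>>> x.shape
(5, 11)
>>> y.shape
(3, 11, 7, 11)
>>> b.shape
(11, 3, 5)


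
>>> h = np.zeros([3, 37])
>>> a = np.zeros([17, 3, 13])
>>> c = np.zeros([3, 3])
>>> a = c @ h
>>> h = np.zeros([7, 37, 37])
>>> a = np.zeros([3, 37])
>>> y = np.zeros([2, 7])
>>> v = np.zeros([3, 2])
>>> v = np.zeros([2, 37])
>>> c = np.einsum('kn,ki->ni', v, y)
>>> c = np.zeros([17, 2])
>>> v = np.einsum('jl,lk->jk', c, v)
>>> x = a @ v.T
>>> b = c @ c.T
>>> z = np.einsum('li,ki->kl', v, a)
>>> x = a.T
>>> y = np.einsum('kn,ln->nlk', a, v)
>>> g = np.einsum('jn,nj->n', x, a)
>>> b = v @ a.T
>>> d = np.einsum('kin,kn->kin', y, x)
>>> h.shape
(7, 37, 37)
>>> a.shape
(3, 37)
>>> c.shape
(17, 2)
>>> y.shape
(37, 17, 3)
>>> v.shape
(17, 37)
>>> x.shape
(37, 3)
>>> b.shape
(17, 3)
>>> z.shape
(3, 17)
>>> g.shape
(3,)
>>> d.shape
(37, 17, 3)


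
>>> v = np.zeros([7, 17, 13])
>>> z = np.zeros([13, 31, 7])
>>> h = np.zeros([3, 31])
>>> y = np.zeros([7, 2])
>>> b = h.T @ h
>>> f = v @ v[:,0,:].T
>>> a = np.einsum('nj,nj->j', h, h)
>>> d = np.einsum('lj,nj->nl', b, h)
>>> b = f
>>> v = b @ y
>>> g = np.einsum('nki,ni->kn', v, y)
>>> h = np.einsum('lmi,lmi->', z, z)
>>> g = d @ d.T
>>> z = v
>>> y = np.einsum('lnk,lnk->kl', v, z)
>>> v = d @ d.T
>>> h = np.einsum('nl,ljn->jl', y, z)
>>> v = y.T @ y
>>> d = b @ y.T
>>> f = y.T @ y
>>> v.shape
(7, 7)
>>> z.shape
(7, 17, 2)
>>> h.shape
(17, 7)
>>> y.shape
(2, 7)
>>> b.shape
(7, 17, 7)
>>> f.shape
(7, 7)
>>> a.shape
(31,)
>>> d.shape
(7, 17, 2)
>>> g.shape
(3, 3)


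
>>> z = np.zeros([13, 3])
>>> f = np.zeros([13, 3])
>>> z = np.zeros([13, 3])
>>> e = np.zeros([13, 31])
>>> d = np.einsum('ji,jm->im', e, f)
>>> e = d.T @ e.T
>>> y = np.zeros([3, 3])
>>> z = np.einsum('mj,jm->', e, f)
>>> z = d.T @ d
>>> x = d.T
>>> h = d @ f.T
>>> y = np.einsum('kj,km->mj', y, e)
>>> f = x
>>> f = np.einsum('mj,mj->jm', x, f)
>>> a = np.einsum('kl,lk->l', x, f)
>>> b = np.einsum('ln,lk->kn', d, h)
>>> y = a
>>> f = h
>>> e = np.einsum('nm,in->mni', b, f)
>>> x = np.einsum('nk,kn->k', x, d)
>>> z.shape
(3, 3)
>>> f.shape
(31, 13)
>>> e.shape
(3, 13, 31)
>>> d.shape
(31, 3)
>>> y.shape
(31,)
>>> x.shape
(31,)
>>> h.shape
(31, 13)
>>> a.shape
(31,)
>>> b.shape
(13, 3)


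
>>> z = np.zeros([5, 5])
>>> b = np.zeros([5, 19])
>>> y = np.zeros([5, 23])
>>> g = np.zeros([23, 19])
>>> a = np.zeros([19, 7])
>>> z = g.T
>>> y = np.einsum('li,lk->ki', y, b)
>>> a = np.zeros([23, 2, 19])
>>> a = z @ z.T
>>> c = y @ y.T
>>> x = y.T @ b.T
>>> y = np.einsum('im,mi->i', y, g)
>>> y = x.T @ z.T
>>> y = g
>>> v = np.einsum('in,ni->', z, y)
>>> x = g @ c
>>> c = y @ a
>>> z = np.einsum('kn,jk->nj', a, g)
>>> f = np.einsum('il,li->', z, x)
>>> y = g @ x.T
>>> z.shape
(19, 23)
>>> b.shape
(5, 19)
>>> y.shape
(23, 23)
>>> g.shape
(23, 19)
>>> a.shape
(19, 19)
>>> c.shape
(23, 19)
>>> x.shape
(23, 19)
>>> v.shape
()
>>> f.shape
()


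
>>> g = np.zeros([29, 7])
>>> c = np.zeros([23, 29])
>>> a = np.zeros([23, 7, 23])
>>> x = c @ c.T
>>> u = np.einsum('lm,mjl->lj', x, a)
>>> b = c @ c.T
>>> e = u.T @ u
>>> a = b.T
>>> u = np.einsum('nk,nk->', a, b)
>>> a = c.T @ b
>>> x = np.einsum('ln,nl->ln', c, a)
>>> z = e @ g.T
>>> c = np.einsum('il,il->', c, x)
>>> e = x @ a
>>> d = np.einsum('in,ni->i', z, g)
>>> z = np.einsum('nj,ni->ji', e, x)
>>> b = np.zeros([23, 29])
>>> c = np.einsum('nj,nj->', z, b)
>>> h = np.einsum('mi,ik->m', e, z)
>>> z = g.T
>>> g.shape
(29, 7)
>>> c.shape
()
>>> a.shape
(29, 23)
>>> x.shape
(23, 29)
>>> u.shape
()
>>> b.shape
(23, 29)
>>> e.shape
(23, 23)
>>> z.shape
(7, 29)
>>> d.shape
(7,)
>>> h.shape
(23,)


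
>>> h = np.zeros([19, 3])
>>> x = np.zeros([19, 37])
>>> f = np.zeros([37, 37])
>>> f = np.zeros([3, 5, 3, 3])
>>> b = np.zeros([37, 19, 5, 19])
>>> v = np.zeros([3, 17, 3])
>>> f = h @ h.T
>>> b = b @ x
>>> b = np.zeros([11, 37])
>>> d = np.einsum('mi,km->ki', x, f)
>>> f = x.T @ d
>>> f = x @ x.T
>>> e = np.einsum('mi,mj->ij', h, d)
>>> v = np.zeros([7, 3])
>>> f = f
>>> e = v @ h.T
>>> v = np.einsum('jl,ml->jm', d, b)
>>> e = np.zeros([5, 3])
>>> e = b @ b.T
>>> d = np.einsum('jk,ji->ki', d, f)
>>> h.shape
(19, 3)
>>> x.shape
(19, 37)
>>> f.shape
(19, 19)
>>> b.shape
(11, 37)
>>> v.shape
(19, 11)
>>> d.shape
(37, 19)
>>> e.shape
(11, 11)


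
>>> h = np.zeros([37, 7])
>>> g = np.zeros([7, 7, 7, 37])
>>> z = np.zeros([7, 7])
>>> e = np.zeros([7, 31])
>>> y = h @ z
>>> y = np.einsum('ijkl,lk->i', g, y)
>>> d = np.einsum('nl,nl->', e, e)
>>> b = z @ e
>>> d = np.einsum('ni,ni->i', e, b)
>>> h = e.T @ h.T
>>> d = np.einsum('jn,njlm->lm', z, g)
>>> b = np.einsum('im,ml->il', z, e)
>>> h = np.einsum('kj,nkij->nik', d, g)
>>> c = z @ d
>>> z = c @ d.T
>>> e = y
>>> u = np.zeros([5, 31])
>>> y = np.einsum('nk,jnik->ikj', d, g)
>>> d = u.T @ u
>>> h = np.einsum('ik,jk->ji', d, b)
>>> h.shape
(7, 31)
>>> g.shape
(7, 7, 7, 37)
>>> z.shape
(7, 7)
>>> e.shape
(7,)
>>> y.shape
(7, 37, 7)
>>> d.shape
(31, 31)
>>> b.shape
(7, 31)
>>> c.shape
(7, 37)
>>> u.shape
(5, 31)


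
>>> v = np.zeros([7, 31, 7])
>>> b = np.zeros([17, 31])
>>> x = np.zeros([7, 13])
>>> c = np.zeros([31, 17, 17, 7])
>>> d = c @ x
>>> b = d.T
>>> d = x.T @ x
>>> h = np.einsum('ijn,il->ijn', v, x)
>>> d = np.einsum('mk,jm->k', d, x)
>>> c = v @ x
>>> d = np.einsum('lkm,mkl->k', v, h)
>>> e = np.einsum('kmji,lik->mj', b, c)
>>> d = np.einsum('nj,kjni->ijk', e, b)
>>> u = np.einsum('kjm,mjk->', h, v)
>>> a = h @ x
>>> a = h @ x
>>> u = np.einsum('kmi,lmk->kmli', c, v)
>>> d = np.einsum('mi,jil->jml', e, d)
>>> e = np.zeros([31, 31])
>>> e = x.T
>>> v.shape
(7, 31, 7)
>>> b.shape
(13, 17, 17, 31)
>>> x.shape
(7, 13)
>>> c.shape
(7, 31, 13)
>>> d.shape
(31, 17, 13)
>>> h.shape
(7, 31, 7)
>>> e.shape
(13, 7)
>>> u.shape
(7, 31, 7, 13)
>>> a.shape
(7, 31, 13)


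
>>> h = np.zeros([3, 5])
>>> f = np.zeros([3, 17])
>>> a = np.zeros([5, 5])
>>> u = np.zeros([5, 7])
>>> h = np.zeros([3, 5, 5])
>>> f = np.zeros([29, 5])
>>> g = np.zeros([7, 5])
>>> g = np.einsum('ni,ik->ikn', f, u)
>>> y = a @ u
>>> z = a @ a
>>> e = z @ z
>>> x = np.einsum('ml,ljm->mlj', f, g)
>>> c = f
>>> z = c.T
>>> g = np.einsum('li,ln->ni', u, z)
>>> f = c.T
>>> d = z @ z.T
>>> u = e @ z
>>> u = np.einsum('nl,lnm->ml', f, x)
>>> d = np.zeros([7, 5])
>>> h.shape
(3, 5, 5)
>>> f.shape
(5, 29)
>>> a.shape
(5, 5)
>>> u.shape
(7, 29)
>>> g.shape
(29, 7)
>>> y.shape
(5, 7)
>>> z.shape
(5, 29)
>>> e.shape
(5, 5)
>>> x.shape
(29, 5, 7)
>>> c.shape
(29, 5)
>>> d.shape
(7, 5)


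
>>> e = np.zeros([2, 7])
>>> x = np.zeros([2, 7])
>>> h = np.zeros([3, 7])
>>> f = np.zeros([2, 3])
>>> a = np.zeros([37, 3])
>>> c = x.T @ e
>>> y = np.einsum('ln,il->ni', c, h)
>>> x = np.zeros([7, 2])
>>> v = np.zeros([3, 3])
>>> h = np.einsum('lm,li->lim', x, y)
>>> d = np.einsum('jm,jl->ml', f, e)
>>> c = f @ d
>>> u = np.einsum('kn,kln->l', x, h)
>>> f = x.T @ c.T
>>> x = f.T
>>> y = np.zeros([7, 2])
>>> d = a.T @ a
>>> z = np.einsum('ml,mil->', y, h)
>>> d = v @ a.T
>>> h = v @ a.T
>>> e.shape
(2, 7)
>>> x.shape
(2, 2)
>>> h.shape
(3, 37)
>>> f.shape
(2, 2)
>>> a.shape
(37, 3)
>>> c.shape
(2, 7)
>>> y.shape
(7, 2)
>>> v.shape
(3, 3)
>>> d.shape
(3, 37)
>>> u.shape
(3,)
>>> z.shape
()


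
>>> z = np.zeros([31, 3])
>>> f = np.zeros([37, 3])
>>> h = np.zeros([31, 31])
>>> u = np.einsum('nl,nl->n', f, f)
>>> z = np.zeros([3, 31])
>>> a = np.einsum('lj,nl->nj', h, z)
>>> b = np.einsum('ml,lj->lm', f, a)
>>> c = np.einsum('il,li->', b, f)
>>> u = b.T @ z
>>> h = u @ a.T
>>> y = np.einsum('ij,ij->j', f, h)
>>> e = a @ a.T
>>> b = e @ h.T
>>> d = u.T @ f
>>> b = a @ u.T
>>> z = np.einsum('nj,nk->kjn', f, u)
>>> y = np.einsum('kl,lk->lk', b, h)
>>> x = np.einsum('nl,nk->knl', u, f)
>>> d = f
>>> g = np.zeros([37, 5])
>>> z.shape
(31, 3, 37)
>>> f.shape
(37, 3)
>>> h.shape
(37, 3)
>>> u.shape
(37, 31)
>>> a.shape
(3, 31)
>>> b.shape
(3, 37)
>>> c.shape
()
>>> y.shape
(37, 3)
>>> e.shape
(3, 3)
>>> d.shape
(37, 3)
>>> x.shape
(3, 37, 31)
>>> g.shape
(37, 5)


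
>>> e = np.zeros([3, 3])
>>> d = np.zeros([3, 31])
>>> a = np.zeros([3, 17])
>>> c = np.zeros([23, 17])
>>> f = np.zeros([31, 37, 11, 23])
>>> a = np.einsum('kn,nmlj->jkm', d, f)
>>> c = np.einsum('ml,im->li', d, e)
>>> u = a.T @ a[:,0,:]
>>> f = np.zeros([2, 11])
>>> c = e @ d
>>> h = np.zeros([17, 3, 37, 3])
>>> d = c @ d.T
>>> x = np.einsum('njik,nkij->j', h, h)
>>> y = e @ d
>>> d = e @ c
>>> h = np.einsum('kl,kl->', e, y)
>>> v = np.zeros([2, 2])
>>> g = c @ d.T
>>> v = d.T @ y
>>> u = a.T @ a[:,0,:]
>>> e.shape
(3, 3)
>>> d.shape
(3, 31)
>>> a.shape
(23, 3, 37)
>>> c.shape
(3, 31)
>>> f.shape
(2, 11)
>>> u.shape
(37, 3, 37)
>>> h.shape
()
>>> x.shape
(3,)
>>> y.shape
(3, 3)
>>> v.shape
(31, 3)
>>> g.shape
(3, 3)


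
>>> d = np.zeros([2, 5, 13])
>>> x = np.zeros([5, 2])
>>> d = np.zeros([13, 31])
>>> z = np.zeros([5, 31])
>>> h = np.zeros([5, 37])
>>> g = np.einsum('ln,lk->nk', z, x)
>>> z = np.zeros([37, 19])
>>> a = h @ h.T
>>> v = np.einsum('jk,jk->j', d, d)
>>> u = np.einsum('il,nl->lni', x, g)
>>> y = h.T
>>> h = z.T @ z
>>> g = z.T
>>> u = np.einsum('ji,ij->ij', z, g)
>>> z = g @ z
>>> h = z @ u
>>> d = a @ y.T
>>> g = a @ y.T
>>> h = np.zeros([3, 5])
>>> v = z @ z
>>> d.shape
(5, 37)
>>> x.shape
(5, 2)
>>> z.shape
(19, 19)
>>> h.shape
(3, 5)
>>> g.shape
(5, 37)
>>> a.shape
(5, 5)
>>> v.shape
(19, 19)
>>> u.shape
(19, 37)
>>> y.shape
(37, 5)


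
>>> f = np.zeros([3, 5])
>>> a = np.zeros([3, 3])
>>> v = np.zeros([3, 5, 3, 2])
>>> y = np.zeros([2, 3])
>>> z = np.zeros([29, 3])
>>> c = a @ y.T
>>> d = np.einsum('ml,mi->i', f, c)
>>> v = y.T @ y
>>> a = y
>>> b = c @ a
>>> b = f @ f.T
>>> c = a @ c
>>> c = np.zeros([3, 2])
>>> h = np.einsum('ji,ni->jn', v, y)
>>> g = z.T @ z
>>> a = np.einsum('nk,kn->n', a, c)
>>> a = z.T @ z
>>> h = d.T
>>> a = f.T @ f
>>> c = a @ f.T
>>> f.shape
(3, 5)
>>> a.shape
(5, 5)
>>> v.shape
(3, 3)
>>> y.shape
(2, 3)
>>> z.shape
(29, 3)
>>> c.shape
(5, 3)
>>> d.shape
(2,)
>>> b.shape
(3, 3)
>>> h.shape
(2,)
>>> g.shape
(3, 3)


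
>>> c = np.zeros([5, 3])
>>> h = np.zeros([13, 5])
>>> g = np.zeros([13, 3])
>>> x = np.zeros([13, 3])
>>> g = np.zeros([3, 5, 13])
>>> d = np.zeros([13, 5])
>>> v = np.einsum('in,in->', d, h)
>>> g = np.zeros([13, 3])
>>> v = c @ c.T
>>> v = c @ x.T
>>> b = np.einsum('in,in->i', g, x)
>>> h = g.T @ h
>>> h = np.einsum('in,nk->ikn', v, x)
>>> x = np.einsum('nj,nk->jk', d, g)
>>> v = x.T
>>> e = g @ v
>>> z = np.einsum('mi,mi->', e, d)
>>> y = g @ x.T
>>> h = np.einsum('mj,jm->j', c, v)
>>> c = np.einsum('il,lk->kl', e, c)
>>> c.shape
(3, 5)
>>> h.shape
(3,)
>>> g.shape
(13, 3)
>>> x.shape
(5, 3)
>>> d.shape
(13, 5)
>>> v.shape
(3, 5)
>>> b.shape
(13,)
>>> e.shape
(13, 5)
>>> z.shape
()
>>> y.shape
(13, 5)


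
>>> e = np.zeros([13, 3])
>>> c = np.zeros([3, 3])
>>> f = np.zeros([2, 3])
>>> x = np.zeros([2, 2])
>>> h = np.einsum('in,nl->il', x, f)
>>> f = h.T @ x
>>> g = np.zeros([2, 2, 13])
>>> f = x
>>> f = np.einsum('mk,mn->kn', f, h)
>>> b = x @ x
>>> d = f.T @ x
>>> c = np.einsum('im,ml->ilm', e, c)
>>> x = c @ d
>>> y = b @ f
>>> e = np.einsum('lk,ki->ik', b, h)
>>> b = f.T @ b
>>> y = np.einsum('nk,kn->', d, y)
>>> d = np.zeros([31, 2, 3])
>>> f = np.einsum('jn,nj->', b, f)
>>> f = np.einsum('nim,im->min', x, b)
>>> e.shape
(3, 2)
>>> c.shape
(13, 3, 3)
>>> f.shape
(2, 3, 13)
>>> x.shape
(13, 3, 2)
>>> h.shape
(2, 3)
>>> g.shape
(2, 2, 13)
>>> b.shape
(3, 2)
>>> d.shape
(31, 2, 3)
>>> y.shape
()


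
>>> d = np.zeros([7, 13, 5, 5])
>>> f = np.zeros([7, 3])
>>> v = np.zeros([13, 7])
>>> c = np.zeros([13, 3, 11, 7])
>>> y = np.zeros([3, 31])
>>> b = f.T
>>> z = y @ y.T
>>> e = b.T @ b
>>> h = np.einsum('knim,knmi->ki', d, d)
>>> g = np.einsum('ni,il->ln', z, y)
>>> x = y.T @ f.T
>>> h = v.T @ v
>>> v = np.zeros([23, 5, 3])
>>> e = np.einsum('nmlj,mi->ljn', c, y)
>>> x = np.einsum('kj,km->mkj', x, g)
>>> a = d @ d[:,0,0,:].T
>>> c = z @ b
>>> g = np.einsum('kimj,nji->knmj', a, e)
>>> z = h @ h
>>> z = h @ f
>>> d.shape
(7, 13, 5, 5)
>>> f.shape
(7, 3)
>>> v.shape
(23, 5, 3)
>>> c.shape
(3, 7)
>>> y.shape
(3, 31)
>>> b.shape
(3, 7)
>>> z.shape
(7, 3)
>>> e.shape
(11, 7, 13)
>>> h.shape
(7, 7)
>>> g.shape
(7, 11, 5, 7)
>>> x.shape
(3, 31, 7)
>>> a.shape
(7, 13, 5, 7)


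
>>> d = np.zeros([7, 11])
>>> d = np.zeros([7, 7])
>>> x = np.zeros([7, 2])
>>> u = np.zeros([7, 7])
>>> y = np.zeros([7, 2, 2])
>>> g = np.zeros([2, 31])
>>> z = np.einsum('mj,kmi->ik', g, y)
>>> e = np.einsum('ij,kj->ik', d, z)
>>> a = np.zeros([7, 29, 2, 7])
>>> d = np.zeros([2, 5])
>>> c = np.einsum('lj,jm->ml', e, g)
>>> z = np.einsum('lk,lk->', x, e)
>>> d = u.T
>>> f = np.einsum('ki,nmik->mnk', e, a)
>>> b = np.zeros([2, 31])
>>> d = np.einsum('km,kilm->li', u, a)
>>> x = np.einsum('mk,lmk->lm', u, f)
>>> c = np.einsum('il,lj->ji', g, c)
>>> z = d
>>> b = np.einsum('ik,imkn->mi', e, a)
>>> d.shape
(2, 29)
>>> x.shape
(29, 7)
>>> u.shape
(7, 7)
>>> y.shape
(7, 2, 2)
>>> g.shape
(2, 31)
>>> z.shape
(2, 29)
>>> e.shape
(7, 2)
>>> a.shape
(7, 29, 2, 7)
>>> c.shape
(7, 2)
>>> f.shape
(29, 7, 7)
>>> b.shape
(29, 7)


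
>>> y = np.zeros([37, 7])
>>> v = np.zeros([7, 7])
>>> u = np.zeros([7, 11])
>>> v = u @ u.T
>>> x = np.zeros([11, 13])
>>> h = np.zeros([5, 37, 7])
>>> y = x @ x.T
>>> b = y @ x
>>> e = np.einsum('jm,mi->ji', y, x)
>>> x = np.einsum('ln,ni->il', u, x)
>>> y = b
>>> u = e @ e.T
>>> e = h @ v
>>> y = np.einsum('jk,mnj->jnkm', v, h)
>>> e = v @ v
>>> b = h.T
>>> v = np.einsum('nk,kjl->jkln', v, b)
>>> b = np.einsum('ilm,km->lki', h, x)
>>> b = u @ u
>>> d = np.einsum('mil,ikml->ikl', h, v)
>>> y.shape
(7, 37, 7, 5)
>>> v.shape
(37, 7, 5, 7)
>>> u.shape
(11, 11)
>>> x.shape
(13, 7)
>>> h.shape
(5, 37, 7)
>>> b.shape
(11, 11)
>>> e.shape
(7, 7)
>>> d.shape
(37, 7, 7)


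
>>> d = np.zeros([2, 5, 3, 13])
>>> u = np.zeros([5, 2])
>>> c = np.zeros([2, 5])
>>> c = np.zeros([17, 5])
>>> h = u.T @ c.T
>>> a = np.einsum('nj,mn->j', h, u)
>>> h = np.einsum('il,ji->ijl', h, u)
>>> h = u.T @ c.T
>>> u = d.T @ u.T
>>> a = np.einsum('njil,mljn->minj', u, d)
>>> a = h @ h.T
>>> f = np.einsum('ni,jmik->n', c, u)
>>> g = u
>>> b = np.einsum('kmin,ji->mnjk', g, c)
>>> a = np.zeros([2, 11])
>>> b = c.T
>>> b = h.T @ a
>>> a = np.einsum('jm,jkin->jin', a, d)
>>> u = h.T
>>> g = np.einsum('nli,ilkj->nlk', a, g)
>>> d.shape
(2, 5, 3, 13)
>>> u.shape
(17, 2)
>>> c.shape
(17, 5)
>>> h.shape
(2, 17)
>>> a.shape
(2, 3, 13)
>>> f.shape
(17,)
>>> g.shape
(2, 3, 5)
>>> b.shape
(17, 11)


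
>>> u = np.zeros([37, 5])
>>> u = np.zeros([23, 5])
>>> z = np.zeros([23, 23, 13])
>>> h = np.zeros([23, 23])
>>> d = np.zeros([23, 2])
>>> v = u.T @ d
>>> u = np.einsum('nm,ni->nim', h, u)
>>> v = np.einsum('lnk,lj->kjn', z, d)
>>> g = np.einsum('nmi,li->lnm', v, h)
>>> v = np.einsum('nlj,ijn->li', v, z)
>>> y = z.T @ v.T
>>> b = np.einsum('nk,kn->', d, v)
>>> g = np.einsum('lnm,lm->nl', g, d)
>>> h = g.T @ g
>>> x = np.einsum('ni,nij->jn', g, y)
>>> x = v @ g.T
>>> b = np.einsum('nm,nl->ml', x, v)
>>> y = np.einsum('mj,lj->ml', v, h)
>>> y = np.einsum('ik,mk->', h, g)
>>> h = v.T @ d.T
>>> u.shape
(23, 5, 23)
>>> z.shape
(23, 23, 13)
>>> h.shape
(23, 23)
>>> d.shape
(23, 2)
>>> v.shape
(2, 23)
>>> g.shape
(13, 23)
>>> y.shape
()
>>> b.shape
(13, 23)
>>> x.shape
(2, 13)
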